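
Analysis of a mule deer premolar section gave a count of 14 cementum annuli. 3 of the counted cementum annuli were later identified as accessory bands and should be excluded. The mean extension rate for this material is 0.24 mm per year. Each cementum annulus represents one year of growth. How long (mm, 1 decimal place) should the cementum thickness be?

Adjusted count: 14 − 3 = 11 cementum annuli.
Predicted length = 0.24 mm/year × 11 years = 2.6 mm.

2.6 mm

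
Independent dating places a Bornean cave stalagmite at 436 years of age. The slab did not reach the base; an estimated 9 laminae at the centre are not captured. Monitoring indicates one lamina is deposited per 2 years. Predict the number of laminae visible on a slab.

209 laminae

At 2 years per lamina, 436 / 2 = 218 laminae are expected.
218 − 9 missed = 209 laminae expected in the prepared section.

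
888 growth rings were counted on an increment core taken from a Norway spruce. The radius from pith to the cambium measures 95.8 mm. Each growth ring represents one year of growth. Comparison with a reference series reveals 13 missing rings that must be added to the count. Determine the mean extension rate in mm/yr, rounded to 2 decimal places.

0.11 mm/yr

Correcting the raw count gives 888 + 13 = 901 true growth rings.
Mean rate = 95.8 mm / 901 years ≈ 0.11 mm/yr.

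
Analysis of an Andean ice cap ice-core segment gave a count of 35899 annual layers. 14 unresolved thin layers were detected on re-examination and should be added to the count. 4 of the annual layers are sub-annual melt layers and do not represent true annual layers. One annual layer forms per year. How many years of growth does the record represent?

After corrections the count is 35899 − 4 + 14 = 35909 annual layers.
With a one-to-one annual layer periodicity this is 35909 years.

35909 years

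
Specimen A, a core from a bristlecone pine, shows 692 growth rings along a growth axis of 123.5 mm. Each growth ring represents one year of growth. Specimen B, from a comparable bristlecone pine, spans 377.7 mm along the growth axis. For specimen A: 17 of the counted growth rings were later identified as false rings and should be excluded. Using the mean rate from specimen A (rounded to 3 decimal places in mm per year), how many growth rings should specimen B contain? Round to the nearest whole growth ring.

Specimen A: true growth ring count = 692 − 17 = 675.
A: 123.5 mm over 675 years gives 123.5 / 675 ≈ 0.183 mm/yr.
For B, 377.7 / 0.183 = 2063.93 years ≈ 2064 growth rings.

2064 growth rings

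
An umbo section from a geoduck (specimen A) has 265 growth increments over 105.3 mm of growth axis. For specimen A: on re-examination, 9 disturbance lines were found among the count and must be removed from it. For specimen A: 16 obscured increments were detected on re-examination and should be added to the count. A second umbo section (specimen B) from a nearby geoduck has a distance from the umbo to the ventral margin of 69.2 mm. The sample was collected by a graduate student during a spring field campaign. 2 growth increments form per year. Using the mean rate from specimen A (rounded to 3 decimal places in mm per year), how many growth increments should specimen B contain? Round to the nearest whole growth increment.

Specimen A: correcting the raw count gives 265 − 9 + 16 = 272 true growth increments.
Specimen A: with 2 growth increments per year, 272 / 2 = 136 years.
A: Mean rate = 105.3 mm / 136 years ≈ 0.774 mm per year.
For B, 69.2 / 0.774 = 89.41 years; at 2 growth increments per year that is 89.41 × 2 ≈ 179 growth increments.

179 growth increments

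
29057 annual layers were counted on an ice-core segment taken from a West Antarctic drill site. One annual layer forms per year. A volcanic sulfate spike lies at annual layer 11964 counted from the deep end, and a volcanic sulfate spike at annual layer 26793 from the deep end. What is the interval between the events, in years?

Separation: 26793 − 11964 = 14829 annual layers.
At one annual layer per year, 14829 years elapsed between them.

14829 years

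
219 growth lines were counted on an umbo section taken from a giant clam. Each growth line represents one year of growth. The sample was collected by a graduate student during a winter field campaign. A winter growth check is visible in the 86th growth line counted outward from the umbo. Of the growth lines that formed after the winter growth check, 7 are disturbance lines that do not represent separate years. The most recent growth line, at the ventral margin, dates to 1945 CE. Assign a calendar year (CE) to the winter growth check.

1819 CE

219 − 86 = 133 growth lines lie beyond the winter growth check toward the ventral margin.
Removing the 7 false growth lines leaves 133 − 7 = 126 true growth lines beyond the winter growth check.
1945 − 126 = 1819 CE.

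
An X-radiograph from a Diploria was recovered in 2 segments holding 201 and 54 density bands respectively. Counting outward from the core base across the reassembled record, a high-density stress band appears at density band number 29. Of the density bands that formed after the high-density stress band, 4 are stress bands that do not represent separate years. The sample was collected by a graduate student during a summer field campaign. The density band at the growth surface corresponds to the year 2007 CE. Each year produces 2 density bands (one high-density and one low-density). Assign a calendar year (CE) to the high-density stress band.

1896 CE

Total density bands = 201 + 54 = 255.
255 − 29 = 226 density bands lie beyond the high-density stress band toward the growth surface.
Excluding 4 false density bands: 226 − 4 = 222.
222 density bands at 2 per year is 222 / 2 = 111 years.
2007 − 111 = 1896 CE.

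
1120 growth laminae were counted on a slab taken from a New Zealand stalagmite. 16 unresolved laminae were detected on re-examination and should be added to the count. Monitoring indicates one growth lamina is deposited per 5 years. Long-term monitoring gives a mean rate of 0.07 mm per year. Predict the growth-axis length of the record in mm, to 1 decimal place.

397.6 mm

After corrections the count is 1120 + 16 = 1136 growth laminae.
1136 growth laminae at 5 years each span 1136 × 5 = 5680 years.
Length ≈ 0.07 × 5680 = 397.6 mm.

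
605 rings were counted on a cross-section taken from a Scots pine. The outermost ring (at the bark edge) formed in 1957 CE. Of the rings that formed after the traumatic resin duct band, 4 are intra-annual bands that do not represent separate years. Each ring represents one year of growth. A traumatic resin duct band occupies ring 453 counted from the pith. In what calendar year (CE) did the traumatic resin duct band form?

605 − 453 = 152 rings lie beyond the traumatic resin duct band toward the bark edge.
Excluding 4 false rings: 152 − 4 = 148.
1957 − 148 = 1809 CE.

1809 CE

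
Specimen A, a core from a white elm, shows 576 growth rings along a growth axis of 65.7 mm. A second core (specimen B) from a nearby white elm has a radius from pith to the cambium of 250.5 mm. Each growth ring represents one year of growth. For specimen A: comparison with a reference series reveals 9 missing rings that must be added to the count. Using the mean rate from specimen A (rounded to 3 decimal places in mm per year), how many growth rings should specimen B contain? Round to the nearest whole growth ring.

2237 growth rings

Specimen A: true growth ring count = 576 + 9 = 585.
A: Extension rate ≈ 65.7 / 585 = 0.112 mm/yr.
Specimen B: 250.5 mm / 0.112 mm per year = 2236.61 years ≈ 2237 growth rings.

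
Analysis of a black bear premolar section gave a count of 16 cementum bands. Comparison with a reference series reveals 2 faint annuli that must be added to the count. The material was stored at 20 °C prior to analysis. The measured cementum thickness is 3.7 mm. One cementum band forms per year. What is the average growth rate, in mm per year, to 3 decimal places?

Adjusted count: 16 + 2 = 18 cementum bands.
3.7 mm over 18 years gives 3.7 / 18 ≈ 0.206 mm per year.

0.206 mm per year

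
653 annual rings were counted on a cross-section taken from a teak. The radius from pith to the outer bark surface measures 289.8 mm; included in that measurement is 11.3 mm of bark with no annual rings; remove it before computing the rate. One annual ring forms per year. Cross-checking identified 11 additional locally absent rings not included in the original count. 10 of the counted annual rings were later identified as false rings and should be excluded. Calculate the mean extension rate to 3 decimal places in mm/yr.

0.426 mm/yr

Correcting the raw count gives 653 − 10 + 11 = 654 true annual rings.
The growth record spans 289.8 − 11.3 = 278.5 mm.
Mean rate = 278.5 mm / 654 years ≈ 0.426 mm/yr.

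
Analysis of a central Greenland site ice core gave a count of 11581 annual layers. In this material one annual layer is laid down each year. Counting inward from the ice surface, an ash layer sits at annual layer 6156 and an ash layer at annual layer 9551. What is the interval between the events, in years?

The two markers are separated by 9551 − 6156 = 3395 annual layers.
One annual layer per year makes the interval 3395 years.

3395 years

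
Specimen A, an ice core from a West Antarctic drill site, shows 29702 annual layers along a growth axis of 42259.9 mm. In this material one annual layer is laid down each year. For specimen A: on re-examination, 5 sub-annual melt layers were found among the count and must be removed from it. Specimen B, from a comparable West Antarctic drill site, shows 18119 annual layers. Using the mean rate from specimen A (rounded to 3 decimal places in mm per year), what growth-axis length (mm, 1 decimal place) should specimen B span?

Specimen A: adjusted count: 29702 − 5 = 29697 annual layers.
A: Extension rate ≈ 42259.9 / 29697 = 1.423 mm/yr.
For B, 1.423 mm/year × 18119 years = 25783.3 mm.

25783.3 mm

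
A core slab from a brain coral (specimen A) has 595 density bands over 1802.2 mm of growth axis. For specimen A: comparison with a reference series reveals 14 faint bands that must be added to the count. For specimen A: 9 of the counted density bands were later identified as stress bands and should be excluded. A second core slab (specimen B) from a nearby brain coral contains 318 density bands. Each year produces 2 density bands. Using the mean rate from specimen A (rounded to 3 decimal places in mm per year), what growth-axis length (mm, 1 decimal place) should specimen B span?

955.1 mm

Specimen A: adjusted count: 595 − 9 + 14 = 600 density bands.
Specimen A: 600 density bands at 2 per year is 600 / 2 = 300 years.
A: Extension rate ≈ 1802.2 / 300 = 6.007 mm/yr.
Specimen B: 318 density bands at 2 per year is 318 / 2 = 159 years. For B, 6.007 mm/year × 159 years = 955.1 mm.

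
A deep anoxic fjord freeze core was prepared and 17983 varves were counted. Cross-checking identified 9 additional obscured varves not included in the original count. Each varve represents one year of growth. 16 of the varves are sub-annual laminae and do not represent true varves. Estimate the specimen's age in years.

Correcting the raw count gives 17983 − 16 + 9 = 17976 true varves.
One varve per year makes the duration 17976 years.

17976 years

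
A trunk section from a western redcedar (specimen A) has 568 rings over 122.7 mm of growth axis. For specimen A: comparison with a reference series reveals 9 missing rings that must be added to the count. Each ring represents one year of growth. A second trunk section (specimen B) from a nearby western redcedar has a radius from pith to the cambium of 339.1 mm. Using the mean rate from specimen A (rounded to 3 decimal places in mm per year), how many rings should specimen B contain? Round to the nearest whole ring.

1592 rings

Specimen A: after corrections the count is 568 + 9 = 577 rings.
A: Extension rate ≈ 122.7 / 577 = 0.213 mm/year.
For B, 339.1 / 0.213 = 1592.02 years ≈ 1592 rings.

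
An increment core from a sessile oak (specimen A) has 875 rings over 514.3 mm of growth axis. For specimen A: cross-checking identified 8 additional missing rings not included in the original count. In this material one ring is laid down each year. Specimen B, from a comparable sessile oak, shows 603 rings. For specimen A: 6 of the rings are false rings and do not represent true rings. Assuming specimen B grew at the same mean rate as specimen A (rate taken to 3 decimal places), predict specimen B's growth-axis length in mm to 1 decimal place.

353.4 mm

Specimen A: true ring count = 875 − 6 + 8 = 877.
A: Mean rate = 514.3 mm / 877 years ≈ 0.586 mm/yr.
B's length ≈ 0.586 × 603 = 353.4 mm.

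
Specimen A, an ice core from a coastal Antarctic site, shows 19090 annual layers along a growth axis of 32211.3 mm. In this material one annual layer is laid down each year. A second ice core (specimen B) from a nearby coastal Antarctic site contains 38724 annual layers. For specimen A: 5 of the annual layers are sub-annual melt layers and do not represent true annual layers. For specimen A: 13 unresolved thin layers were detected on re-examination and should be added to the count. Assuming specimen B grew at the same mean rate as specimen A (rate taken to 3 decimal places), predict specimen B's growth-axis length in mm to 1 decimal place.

65327.4 mm

Specimen A: adjusted count: 19090 − 5 + 13 = 19098 annual layers.
A: Mean rate = 32211.3 mm / 19098 years ≈ 1.687 mm per year.
B's length ≈ 1.687 × 38724 = 65327.4 mm.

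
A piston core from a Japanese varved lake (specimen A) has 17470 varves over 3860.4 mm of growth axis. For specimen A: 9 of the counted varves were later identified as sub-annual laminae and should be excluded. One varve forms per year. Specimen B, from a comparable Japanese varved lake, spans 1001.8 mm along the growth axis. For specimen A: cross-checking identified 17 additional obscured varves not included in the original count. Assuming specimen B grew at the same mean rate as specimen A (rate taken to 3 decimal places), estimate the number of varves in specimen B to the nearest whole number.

4533 varves

Specimen A: adjusted count: 17470 − 9 + 17 = 17478 varves.
A: Mean rate = 3860.4 mm / 17478 years ≈ 0.221 mm per year.
For B, 1001.8 / 0.221 = 4533.03 years ≈ 4533 varves.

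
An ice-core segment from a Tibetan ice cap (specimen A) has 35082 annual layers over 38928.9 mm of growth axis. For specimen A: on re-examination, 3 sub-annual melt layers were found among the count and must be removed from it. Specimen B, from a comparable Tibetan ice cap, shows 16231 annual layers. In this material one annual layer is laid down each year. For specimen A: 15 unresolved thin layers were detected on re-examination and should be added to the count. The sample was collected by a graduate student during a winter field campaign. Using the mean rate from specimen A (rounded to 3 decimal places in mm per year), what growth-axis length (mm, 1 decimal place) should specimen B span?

Specimen A: correcting the raw count gives 35082 − 3 + 15 = 35094 true annual layers.
A: Mean rate = 38928.9 mm / 35094 years ≈ 1.109 mm/yr.
For B, 1.109 mm/year × 16231 years = 18000.2 mm.

18000.2 mm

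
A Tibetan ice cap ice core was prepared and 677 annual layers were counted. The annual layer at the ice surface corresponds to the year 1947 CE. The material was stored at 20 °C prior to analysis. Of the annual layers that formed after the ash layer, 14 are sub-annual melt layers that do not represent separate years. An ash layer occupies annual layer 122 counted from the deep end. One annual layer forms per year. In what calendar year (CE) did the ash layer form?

1406 CE

The ash layer sits at annual layer 122 from the deep end, so 677 − 122 = 555 annual layers formed after it.
Excluding 14 false annual layers: 555 − 14 = 541.
The annual layer at the ice surface is 1947 CE, so the ash layer dates to 1947 − 541 = 1406 CE.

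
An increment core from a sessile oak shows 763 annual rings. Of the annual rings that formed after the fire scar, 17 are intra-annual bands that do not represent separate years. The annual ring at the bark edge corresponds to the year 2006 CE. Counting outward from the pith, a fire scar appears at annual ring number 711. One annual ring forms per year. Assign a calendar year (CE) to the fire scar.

The fire scar sits at annual ring 711 from the pith, so 763 − 711 = 52 annual rings formed after it.
Removing the 17 false annual rings leaves 52 − 17 = 35 true annual rings beyond the fire scar.
Counting back 35 years from 2006 CE places the fire scar in 2006 − 35 = 1971 CE.

1971 CE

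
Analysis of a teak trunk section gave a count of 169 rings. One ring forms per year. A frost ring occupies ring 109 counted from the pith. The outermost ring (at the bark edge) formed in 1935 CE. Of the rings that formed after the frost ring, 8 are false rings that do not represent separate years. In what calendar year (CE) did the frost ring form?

169 − 109 = 60 rings lie beyond the frost ring toward the bark edge.
Excluding 8 false rings: 60 − 8 = 52.
The ring at the bark edge is 1935 CE, so the frost ring dates to 1935 − 52 = 1883 CE.

1883 CE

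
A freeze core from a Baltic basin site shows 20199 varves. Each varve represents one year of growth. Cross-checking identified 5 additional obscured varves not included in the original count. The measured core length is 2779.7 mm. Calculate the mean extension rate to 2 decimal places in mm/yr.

Correcting the raw count gives 20199 + 5 = 20204 true varves.
Extension rate ≈ 2779.7 / 20204 = 0.14 mm/yr.

0.14 mm/yr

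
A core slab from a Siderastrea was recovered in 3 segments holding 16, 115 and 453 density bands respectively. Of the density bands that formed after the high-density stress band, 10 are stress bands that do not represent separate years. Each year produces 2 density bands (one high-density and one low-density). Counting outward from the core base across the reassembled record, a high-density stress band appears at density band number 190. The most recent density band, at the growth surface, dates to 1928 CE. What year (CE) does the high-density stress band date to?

Total density bands = 16 + 115 + 453 = 584.
Between density band 190 and the growth surface there are 584 − 190 = 394 density bands.
Removing the 10 false density bands leaves 394 − 10 = 384 true density bands beyond the high-density stress band.
384 density bands at 2 per year is 384 / 2 = 192 years.
The density band at the growth surface is 1928 CE, so the high-density stress band dates to 1928 − 192 = 1736 CE.

1736 CE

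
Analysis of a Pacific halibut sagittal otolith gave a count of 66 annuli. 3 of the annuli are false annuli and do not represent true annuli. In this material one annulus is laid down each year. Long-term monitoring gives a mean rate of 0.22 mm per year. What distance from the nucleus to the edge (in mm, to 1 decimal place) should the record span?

Correcting the raw count gives 66 − 3 = 63 true annuli.
Length ≈ 0.22 × 63 = 13.9 mm.

13.9 mm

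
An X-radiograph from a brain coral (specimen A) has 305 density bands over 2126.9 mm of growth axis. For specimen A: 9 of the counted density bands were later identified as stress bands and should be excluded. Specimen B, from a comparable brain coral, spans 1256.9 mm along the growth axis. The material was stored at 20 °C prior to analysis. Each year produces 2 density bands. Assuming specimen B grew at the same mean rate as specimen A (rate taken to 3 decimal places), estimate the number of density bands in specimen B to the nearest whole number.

Specimen A: after corrections the count is 305 − 9 = 296 density bands.
Specimen A: dividing by 2 density bands per year: 296 / 2 = 148 years.
A: Extension rate ≈ 2126.9 / 148 = 14.371 mm/yr.
For B, 1256.9 / 14.371 = 87.46 years; at 2 density bands per year that is 87.46 × 2 ≈ 175 density bands.

175 density bands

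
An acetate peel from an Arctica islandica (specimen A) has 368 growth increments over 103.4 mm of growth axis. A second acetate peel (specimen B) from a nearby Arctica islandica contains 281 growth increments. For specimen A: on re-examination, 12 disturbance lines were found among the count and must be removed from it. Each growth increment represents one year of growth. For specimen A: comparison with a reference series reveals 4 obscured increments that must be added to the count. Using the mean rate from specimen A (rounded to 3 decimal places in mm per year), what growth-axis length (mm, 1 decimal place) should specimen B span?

80.6 mm

Specimen A: true growth increment count = 368 − 12 + 4 = 360.
A: 103.4 mm over 360 years gives 103.4 / 360 ≈ 0.287 mm/yr.
Length of B = 0.287 × 281 = 80.6 mm.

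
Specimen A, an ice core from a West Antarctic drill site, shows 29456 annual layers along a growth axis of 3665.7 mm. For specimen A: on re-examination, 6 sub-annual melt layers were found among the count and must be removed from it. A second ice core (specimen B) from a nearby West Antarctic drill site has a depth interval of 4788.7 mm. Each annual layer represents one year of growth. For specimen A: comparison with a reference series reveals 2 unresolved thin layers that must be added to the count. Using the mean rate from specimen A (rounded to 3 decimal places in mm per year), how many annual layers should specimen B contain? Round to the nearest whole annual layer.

38619 annual layers

Specimen A: true annual layer count = 29456 − 6 + 2 = 29452.
A: Extension rate ≈ 3665.7 / 29452 = 0.124 mm/year.
For B, 4788.7 / 0.124 = 38618.55 years ≈ 38619 annual layers.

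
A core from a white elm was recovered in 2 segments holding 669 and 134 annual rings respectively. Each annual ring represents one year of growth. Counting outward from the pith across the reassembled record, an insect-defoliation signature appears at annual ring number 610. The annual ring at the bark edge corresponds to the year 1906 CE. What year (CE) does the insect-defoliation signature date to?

Total annual rings = 669 + 134 = 803.
The insect-defoliation signature sits at annual ring 610 from the pith, so 803 − 610 = 193 annual rings formed after it.
The annual ring at the bark edge is 1906 CE, so the insect-defoliation signature dates to 1906 − 193 = 1713 CE.

1713 CE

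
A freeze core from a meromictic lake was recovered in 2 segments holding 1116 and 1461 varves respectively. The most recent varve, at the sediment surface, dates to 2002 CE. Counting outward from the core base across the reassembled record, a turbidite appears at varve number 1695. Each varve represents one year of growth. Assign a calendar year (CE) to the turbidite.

Total varves = 1116 + 1461 = 2577.
The turbidite sits at varve 1695 from the core base, so 2577 − 1695 = 882 varves formed after it.
The varve at the sediment surface is 2002 CE, so the turbidite dates to 2002 − 882 = 1120 CE.

1120 CE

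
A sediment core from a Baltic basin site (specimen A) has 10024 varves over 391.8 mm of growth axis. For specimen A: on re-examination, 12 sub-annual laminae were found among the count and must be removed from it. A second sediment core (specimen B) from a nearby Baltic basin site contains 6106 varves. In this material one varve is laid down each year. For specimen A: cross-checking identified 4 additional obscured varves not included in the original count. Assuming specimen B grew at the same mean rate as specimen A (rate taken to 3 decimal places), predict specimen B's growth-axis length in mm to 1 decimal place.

Specimen A: true varve count = 10024 − 12 + 4 = 10016.
A: Mean rate = 391.8 mm / 10016 years ≈ 0.039 mm/yr.
For B, 0.039 mm/year × 6106 years = 238.1 mm.

238.1 mm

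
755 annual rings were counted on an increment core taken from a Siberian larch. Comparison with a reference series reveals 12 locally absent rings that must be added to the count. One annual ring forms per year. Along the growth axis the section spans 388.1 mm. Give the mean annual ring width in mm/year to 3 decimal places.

Correcting the raw count gives 755 + 12 = 767 true annual rings.
388.1 mm over 767 years gives 388.1 / 767 ≈ 0.506 mm/year.

0.506 mm/year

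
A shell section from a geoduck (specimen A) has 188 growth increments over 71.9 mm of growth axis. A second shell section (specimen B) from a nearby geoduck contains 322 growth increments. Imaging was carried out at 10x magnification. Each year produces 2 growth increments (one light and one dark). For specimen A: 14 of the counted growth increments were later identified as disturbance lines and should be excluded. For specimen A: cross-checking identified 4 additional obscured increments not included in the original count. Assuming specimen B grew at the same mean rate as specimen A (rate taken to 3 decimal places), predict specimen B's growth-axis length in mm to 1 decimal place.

130.1 mm

Specimen A: adjusted count: 188 − 14 + 4 = 178 growth increments.
Specimen A: with 2 growth increments per year, 178 / 2 = 89 years.
A: 71.9 mm over 89 years gives 71.9 / 89 ≈ 0.808 mm/year.
Specimen B: dividing by 2 growth increments per year: 322 / 2 = 161 years. Length of B = 0.808 × 161 = 130.1 mm.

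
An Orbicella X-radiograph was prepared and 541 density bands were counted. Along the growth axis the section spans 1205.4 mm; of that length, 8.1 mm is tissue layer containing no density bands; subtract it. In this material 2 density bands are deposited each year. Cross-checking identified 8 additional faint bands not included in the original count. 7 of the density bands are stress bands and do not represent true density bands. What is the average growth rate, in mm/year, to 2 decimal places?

4.42 mm/year

Adjusted count: 541 − 7 + 8 = 542 density bands.
With 2 density bands per year, 542 / 2 = 271 years.
The growth record spans 1205.4 − 8.1 = 1197.3 mm.
Mean rate = 1197.3 mm / 271 years ≈ 4.42 mm/year.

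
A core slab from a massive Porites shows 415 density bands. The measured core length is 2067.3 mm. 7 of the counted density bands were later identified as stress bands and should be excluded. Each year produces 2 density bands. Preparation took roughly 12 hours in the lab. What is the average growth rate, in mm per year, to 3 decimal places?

Adjusted count: 415 − 7 = 408 density bands.
408 density bands at 2 per year is 408 / 2 = 204 years.
Mean rate = 2067.3 mm / 204 years ≈ 10.134 mm per year.

10.134 mm per year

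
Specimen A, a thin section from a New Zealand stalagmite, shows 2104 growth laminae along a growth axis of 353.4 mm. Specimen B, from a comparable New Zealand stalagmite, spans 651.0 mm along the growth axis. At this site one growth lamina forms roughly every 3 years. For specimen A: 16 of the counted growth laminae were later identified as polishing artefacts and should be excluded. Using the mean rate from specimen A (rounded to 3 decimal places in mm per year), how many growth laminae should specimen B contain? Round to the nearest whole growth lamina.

3875 growth laminae

Specimen A: true growth lamina count = 2104 − 16 = 2088.
Specimen A: at 3 years per growth lamina, 2088 × 3 = 6264 years.
A: 353.4 mm over 6264 years gives 353.4 / 6264 ≈ 0.056 mm per year.
Specimen B: 651.0 mm / 0.056 mm per year = 11625.00 years; at 3 years per growth lamina that is 11625.00 / 3 ≈ 3875 growth laminae.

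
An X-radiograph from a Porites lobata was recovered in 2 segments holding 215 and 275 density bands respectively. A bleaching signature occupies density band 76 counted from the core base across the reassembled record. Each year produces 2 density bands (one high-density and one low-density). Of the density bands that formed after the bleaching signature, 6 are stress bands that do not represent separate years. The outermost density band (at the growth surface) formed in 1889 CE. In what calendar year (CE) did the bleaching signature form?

1685 CE

Total density bands = 215 + 275 = 490.
The bleaching signature sits at density band 76 from the core base, so 490 − 76 = 414 density bands formed after it.
Removing the 6 false density bands leaves 414 − 6 = 408 true density bands beyond the bleaching signature.
408 density bands at 2 per year is 408 / 2 = 204 years.
Counting back 204 years from 1889 CE places the bleaching signature in 1889 − 204 = 1685 CE.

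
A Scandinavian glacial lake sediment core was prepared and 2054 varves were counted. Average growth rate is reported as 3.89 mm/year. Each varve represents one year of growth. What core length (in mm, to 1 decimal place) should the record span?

The record spans 2054 years at 3.89 mm per year.
2054 years at 3.89 mm/year gives 3.89 × 2054 = 7990.1 mm.

7990.1 mm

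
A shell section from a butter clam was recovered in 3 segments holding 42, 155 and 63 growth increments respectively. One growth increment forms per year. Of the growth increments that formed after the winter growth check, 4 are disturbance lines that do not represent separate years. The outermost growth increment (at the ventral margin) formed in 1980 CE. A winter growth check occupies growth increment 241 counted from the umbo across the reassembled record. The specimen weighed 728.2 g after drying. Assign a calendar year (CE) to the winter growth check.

1965 CE

Total growth increments = 42 + 155 + 63 = 260.
The winter growth check sits at growth increment 241 from the umbo, so 260 − 241 = 19 growth increments formed after it.
Removing the 4 false growth increments leaves 19 − 4 = 15 true growth increments beyond the winter growth check.
Counting back 15 years from 1980 CE places the winter growth check in 1980 − 15 = 1965 CE.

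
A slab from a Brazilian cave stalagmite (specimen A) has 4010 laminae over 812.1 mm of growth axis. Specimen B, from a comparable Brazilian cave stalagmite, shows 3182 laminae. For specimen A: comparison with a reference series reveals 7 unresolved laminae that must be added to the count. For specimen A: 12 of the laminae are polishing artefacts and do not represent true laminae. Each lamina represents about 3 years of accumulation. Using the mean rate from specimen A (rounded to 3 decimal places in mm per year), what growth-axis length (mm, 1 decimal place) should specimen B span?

Specimen A: true lamina count = 4010 − 12 + 7 = 4005.
Specimen A: 4005 laminae at 3 years each span 4005 × 3 = 12015 years.
A: Mean rate = 812.1 mm / 12015 years ≈ 0.068 mm/year.
Specimen B: 3182 laminae at 3 years each span 3182 × 3 = 9546 years. For B, 0.068 mm/year × 9546 years = 649.1 mm.

649.1 mm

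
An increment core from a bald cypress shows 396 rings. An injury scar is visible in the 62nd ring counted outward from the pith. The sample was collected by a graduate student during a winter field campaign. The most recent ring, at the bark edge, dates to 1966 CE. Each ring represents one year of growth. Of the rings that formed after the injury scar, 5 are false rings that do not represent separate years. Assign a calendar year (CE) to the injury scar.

Between ring 62 and the bark edge there are 396 − 62 = 334 rings.
Removing the 5 false rings leaves 334 − 5 = 329 true rings beyond the injury scar.
1966 − 329 = 1637 CE.

1637 CE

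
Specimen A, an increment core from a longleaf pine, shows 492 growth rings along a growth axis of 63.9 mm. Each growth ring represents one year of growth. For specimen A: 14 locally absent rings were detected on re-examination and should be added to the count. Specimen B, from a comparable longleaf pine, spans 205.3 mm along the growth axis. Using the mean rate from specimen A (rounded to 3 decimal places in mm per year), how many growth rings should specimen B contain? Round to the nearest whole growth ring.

1629 growth rings

Specimen A: correcting the raw count gives 492 + 14 = 506 true growth rings.
A: Mean rate = 63.9 mm / 506 years ≈ 0.126 mm/yr.
For B, 205.3 / 0.126 = 1629.37 years ≈ 1629 growth rings.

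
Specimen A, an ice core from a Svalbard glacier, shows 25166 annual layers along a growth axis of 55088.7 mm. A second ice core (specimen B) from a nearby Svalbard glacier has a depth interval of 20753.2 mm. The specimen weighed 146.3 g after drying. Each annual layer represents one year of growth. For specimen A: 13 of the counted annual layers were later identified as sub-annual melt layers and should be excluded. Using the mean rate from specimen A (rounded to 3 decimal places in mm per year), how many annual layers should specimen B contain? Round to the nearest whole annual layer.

Specimen A: adjusted count: 25166 − 13 = 25153 annual layers.
A: 55088.7 mm over 25153 years gives 55088.7 / 25153 ≈ 2.190 mm per year.
Specimen B: 20753.2 mm / 2.190 mm per year = 9476.35 years ≈ 9476 annual layers.

9476 annual layers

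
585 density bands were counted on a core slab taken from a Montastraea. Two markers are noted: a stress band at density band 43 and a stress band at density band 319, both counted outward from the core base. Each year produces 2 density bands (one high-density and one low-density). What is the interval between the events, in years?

138 years

319 − 43 = 276 density bands lie between the two events.
With 2 density bands per year, 276 / 2 = 138 years.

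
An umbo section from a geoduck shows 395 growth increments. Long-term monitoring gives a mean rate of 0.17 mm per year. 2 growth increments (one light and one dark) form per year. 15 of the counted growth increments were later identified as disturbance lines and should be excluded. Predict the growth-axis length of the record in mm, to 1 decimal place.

True growth increment count = 395 − 15 = 380.
Dividing by 2 growth increments per year: 380 / 2 = 190 years.
190 years at 0.17 mm/year gives 0.17 × 190 = 32.3 mm.

32.3 mm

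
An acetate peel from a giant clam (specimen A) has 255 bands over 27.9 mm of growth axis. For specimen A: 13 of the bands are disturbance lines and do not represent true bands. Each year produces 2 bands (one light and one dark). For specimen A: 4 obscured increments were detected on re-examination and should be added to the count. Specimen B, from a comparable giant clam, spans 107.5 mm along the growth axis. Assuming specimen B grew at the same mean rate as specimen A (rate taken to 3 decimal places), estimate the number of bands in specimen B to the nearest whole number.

947 bands

Specimen A: true band count = 255 − 13 + 4 = 246.
Specimen A: 246 bands at 2 per year is 246 / 2 = 123 years.
A: Extension rate ≈ 27.9 / 123 = 0.227 mm per year.
For B, 107.5 / 0.227 = 473.57 years; at 2 bands per year that is 473.57 × 2 ≈ 947 bands.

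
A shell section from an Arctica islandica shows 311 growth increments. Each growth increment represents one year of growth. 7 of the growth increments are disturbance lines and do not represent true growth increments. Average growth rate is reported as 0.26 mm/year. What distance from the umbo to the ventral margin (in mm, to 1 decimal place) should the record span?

True growth increment count = 311 − 7 = 304.
Predicted length = 0.26 mm/year × 304 years = 79.0 mm.

79.0 mm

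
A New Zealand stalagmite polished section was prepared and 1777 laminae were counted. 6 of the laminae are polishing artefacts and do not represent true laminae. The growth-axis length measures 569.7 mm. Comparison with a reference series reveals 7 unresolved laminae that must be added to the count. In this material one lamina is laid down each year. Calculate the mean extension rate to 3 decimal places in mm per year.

After corrections the count is 1777 − 6 + 7 = 1778 laminae.
569.7 mm over 1778 years gives 569.7 / 1778 ≈ 0.320 mm per year.

0.320 mm per year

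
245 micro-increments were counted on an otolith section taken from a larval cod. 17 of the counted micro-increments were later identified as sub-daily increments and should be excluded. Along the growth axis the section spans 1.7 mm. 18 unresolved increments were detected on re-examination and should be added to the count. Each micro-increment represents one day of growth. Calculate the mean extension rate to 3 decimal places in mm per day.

0.007 mm per day

Correcting the raw count gives 245 − 17 + 18 = 246 true micro-increments.
1.7 mm over 246 days gives 1.7 / 246 ≈ 0.007 mm per day.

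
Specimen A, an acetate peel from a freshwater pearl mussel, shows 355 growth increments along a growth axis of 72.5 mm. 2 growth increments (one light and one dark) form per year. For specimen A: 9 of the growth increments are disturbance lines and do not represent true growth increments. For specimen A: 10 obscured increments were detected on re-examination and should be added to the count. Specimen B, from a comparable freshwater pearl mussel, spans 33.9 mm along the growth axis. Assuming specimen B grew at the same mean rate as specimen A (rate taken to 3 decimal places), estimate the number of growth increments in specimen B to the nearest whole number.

Specimen A: true growth increment count = 355 − 9 + 10 = 356.
Specimen A: 356 growth increments at 2 per year is 356 / 2 = 178 years.
A: 72.5 mm over 178 years gives 72.5 / 178 ≈ 0.407 mm/year.
B spans 33.9 / 0.407 = 83.29 years; at 2 growth increments per year that is 83.29 × 2 ≈ 167 growth increments.

167 growth increments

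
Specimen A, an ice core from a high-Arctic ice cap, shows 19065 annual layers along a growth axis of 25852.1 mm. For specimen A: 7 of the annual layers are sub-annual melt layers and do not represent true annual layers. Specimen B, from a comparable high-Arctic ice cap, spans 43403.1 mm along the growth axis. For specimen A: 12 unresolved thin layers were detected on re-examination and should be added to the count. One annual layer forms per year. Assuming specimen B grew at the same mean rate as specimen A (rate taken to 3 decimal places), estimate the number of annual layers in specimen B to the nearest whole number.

Specimen A: true annual layer count = 19065 − 7 + 12 = 19070.
A: Mean rate = 25852.1 mm / 19070 years ≈ 1.356 mm per year.
B spans 43403.1 / 1.356 = 32008.19 years ≈ 32008 annual layers.

32008 annual layers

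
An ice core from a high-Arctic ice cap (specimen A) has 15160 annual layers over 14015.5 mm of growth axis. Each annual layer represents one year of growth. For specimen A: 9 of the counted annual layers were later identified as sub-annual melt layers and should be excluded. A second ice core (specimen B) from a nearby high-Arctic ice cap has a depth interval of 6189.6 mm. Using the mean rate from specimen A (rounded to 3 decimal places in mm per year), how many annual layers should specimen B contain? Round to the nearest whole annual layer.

6691 annual layers

Specimen A: after corrections the count is 15160 − 9 = 15151 annual layers.
A: Extension rate ≈ 14015.5 / 15151 = 0.925 mm/year.
Specimen B: 6189.6 mm / 0.925 mm per year = 6691.46 years ≈ 6691 annual layers.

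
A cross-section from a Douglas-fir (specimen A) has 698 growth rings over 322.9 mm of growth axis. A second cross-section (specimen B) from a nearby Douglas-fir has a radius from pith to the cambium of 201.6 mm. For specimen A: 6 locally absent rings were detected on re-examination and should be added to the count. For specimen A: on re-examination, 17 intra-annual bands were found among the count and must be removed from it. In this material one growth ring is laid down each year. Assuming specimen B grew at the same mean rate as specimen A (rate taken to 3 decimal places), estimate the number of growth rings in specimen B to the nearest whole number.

429 growth rings

Specimen A: correcting the raw count gives 698 − 17 + 6 = 687 true growth rings.
A: Mean rate = 322.9 mm / 687 years ≈ 0.470 mm/year.
B spans 201.6 / 0.470 = 428.94 years ≈ 429 growth rings.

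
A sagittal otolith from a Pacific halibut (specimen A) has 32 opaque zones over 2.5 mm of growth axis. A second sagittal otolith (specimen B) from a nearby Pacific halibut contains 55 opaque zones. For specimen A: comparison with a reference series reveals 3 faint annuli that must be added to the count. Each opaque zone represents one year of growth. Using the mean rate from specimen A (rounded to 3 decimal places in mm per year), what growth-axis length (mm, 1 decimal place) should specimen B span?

3.9 mm

Specimen A: correcting the raw count gives 32 + 3 = 35 true opaque zones.
A: 2.5 mm over 35 years gives 2.5 / 35 ≈ 0.071 mm/yr.
B's length ≈ 0.071 × 55 = 3.9 mm.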